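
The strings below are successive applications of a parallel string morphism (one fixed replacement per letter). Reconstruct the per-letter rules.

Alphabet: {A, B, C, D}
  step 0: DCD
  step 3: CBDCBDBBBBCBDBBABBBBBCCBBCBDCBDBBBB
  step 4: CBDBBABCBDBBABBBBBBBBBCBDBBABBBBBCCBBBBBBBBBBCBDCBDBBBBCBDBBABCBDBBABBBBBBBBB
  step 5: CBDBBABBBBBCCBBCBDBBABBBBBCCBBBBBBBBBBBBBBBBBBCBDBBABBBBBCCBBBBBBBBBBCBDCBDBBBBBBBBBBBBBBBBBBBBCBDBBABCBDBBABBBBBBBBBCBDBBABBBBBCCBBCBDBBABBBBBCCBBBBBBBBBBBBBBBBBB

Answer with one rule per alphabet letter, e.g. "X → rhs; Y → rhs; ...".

A->CC, B->BB, C->CBD, D->AB

  step 4 ⇒ step 5: CBDBBABCBDBBABBBBBBBBBCBDBBABBBBBCCBBBBBBBBBBCBDCBDBBBBCBDBBABCBDBBABBBBBBBBB ⇒ CBD·BB·AB·BB·BB·CC·BB·CBD·BB·AB·BB·BB·CC·BB·BB·BB·BB·BB·BB·BB·BB·BB·CBD·BB·AB·BB·BB·CC·BB·BB·BB·BB·BB·CBD·CBD·BB·BB·BB·BB·BB·BB·BB·BB·BB·BB·CBD·BB·AB·CBD·BB·AB·BB·BB·BB·BB·CBD·BB·AB·BB·BB·CC·BB·CBD·BB·AB·BB·BB·CC·BB·BB·BB·BB·BB·BB·BB·BB·BB
    A ↦ CC
    B ↦ BB
    C ↦ CBD
    D ↦ AB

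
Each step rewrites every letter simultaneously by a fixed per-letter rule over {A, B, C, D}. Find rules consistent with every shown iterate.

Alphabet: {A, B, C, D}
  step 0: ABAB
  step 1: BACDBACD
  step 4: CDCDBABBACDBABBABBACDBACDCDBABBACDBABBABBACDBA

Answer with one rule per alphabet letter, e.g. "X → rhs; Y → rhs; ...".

  step 0 ⇒ step 1: ABAB ⇒ BA·CD·BA·CD
    A ↦ BA
    B ↦ CD
    C ↦ B  (constrained at step 1)
    D ↦ BA  (constrained at step 1)

A->BA, B->CD, C->B, D->BA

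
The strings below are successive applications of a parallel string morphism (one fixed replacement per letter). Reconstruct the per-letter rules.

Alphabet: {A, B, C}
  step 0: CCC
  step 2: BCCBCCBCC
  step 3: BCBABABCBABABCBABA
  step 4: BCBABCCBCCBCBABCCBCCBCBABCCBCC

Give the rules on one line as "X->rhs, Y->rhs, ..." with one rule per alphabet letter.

A->C, B->BC, C->BA

  step 3 ⇒ step 4: BCBABABCBABABCBABA ⇒ BC·BA·BC·C·BC·C·BC·BA·BC·C·BC·C·BC·BA·BC·C·BC·C
    A ↦ C
    B ↦ BC
    C ↦ BA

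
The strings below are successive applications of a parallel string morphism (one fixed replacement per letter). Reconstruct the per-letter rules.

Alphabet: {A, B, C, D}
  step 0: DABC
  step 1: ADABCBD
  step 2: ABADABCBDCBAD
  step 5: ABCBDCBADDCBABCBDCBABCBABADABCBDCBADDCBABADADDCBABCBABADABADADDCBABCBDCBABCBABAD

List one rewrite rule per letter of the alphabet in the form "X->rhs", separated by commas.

  step 1 ⇒ step 2: ADABCBD ⇒ AB·AD·AB·CB·D·CB·AD
    A ↦ AB
    B ↦ CB
    C ↦ D
    D ↦ AD

A->AB, B->CB, C->D, D->AD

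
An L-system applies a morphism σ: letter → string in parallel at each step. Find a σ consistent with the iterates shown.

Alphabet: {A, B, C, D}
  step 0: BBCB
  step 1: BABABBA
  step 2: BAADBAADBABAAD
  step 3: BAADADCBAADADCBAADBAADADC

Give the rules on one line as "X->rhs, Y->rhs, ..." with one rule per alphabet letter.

A->AD, B->BA, C->B, D->C

  step 2 ⇒ step 3: BAADBAADBABAAD ⇒ BA·AD·AD·C·BA·AD·AD·C·BA·AD·BA·AD·AD·C
    A ↦ AD
    B ↦ BA
    D ↦ C
  step 0 ⇒ step 1: BBCB ⇒ BA·BA·B·BA
    C ↦ B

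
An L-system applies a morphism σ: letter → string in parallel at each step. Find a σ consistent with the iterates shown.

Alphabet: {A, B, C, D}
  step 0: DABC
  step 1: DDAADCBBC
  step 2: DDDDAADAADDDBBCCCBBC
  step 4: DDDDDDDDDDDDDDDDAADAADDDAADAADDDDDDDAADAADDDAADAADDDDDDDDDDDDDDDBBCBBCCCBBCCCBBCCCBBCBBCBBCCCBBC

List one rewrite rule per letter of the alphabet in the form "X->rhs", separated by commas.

A->AAD, B->C, C->BBC, D->DD

  step 1 ⇒ step 2: DDAADCBBC ⇒ DD·DD·AAD·AAD·DD·BBC·C·C·BBC
    A ↦ AAD
    B ↦ C
    C ↦ BBC
    D ↦ DD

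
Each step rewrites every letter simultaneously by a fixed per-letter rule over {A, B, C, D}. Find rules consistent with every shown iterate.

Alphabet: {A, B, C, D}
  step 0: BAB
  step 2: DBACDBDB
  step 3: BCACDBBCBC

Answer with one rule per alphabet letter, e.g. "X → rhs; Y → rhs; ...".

  step 2 ⇒ step 3: DBACDBDB ⇒ B·C·AC·DB·B·C·B·C
    A ↦ AC
    B ↦ C
    C ↦ DB
    D ↦ B

A->AC, B->C, C->DB, D->B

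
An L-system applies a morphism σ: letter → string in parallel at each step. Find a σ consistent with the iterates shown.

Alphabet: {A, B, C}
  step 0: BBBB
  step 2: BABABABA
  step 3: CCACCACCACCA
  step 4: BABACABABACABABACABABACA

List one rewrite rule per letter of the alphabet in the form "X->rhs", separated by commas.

  step 3 ⇒ step 4: CCACCACCACCA ⇒ BA·BA·CA·BA·BA·CA·BA·BA·CA·BA·BA·CA
    A ↦ CA
    C ↦ BA
  step 2 ⇒ step 3: BABABABA ⇒ C·CA·C·CA·C·CA·C·CA
    B ↦ C

A->CA, B->C, C->BA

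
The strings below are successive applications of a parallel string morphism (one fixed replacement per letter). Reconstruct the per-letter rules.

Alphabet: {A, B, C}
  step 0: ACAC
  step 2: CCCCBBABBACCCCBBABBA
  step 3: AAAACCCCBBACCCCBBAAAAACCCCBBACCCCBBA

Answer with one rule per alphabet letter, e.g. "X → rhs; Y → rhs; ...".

  step 2 ⇒ step 3: CCCCBBABBACCCCBBABBA ⇒ A·A·A·A·CC·CC·BBA·CC·CC·BBA·A·A·A·A·CC·CC·BBA·CC·CC·BBA
    A ↦ BBA
    B ↦ CC
    C ↦ A

A->BBA, B->CC, C->A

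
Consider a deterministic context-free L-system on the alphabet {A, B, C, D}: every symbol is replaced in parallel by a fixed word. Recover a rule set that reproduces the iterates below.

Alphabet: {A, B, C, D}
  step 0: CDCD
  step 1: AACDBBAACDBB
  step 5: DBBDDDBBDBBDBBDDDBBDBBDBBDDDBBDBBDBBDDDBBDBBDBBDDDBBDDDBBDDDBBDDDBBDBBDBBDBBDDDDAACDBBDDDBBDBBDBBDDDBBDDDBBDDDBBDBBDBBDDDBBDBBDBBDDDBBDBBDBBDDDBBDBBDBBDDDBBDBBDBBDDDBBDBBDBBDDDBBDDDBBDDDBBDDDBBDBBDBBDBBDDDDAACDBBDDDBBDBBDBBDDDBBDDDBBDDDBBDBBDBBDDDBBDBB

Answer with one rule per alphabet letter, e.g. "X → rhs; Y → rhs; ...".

  step 0 ⇒ step 1: CDCD ⇒ AAC·DBB·AAC·DBB
    C ↦ AAC
    D ↦ DBB
    A ↦ DD  (constrained at step 1)
    B ↦ D  (constrained at step 1)

A->DD, B->D, C->AAC, D->DBB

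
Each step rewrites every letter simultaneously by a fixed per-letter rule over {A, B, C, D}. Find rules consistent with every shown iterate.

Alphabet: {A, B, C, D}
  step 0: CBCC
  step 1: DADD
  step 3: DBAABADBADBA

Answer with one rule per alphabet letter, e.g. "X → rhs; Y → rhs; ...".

  step 0 ⇒ step 1: CBCC ⇒ D·A·D·D
    B ↦ A
    C ↦ D
    A ↦ BA  (constrained at step 1)
    D ↦ CA  (constrained at step 1)

A->BA, B->A, C->D, D->CA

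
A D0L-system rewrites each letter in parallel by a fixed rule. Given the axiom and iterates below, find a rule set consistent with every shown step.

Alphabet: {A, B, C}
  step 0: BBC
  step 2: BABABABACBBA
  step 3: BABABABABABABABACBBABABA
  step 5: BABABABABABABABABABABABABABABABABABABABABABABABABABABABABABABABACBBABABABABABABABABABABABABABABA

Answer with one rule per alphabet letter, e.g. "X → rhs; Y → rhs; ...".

  step 2 ⇒ step 3: BABABABACBBA ⇒ BA·BA·BA·BA·BA·BA·BA·BA·CB·BA·BA·BA
    A ↦ BA
    B ↦ BA
    C ↦ CB

A->BA, B->BA, C->CB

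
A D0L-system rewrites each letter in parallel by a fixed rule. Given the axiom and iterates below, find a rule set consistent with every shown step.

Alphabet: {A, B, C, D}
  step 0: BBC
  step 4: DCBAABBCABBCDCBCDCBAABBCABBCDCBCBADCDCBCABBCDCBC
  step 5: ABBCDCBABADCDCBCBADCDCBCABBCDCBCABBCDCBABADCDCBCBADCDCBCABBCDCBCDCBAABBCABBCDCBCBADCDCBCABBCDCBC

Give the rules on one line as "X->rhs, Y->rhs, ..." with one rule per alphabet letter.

A->BA, B->DC, C->BC, D->AB

  step 4 ⇒ step 5: DCBAABBCABBCDCBCDCBAABBCABBCDCBCBADCDCBCABBCDCBC ⇒ AB·BC·DC·BA·BA·DC·DC·BC·BA·DC·DC·BC·AB·BC·DC·BC·AB·BC·DC·BA·BA·DC·DC·BC·BA·DC·DC·BC·AB·BC·DC·BC·DC·BA·AB·BC·AB·BC·DC·BC·BA·DC·DC·BC·AB·BC·DC·BC
    A ↦ BA
    B ↦ DC
    C ↦ BC
    D ↦ AB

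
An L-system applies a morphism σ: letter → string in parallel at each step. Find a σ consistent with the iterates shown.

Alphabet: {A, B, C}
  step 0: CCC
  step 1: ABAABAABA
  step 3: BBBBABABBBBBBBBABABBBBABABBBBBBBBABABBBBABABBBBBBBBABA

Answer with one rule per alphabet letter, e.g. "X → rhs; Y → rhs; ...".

A->BBC, B->BB, C->ABA

  step 0 ⇒ step 1: CCC ⇒ ABA·ABA·ABA
    C ↦ ABA
    A ↦ BBC  (constrained at step 1)
    B ↦ BB  (constrained at step 1)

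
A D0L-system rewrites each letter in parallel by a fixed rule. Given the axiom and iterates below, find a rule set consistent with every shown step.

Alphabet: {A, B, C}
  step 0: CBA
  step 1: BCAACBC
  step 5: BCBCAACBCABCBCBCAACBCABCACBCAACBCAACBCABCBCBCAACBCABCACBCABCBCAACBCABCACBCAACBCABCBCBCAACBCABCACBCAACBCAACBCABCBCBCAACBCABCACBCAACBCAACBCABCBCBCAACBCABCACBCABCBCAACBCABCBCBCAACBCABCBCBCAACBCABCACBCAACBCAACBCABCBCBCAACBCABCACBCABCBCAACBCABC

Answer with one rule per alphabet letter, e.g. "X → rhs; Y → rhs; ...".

A->BC, B->AC, C->BCA

  step 0 ⇒ step 1: CBA ⇒ BCA·AC·BC
    A ↦ BC
    B ↦ AC
    C ↦ BCA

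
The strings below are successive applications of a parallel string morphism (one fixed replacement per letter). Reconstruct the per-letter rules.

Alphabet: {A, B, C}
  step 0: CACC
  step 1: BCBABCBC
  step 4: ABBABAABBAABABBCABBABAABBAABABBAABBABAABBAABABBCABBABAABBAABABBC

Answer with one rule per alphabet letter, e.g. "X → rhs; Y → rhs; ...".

  step 0 ⇒ step 1: CACC ⇒ BC·BA·BC·BC
    A ↦ BA
    C ↦ BC
    B ↦ AB  (constrained at step 1)

A->BA, B->AB, C->BC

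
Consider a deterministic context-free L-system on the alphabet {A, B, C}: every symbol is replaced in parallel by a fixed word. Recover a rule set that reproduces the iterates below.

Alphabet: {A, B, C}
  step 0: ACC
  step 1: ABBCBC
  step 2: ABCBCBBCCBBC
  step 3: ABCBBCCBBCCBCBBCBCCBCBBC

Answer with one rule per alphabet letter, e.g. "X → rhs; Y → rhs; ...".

A->AB, B->CB, C->BC

  step 2 ⇒ step 3: ABCBCBBCCBBC ⇒ AB·CB·BC·CB·BC·CB·CB·BC·BC·CB·CB·BC
    A ↦ AB
    B ↦ CB
    C ↦ BC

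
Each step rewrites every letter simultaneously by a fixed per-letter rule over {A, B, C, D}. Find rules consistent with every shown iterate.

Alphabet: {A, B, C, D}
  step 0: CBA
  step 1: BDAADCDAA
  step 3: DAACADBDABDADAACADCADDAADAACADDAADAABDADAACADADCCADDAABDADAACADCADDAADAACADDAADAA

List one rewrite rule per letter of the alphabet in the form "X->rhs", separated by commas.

A->DAA, B->ADC, C->BDA, D->CAD

  step 0 ⇒ step 1: CBA ⇒ BDA·ADC·DAA
    A ↦ DAA
    B ↦ ADC
    C ↦ BDA
    D ↦ CAD  (constrained at step 1)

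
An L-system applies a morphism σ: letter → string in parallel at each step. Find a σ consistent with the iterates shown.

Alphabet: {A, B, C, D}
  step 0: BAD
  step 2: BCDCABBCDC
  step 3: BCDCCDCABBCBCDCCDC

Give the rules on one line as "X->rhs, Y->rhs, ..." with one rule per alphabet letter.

  step 2 ⇒ step 3: BCDCABBCDC ⇒ BC·DC·C·DC·AB·BC·BC·DC·C·DC
    A ↦ AB
    B ↦ BC
    C ↦ DC
    D ↦ C

A->AB, B->BC, C->DC, D->C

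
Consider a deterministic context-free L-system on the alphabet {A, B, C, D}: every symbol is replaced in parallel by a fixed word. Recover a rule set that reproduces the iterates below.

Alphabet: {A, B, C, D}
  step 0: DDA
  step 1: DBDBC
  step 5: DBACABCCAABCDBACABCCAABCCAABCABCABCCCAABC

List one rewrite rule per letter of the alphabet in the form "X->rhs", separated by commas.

A->C, B->A, C->ABC, D->DB

  step 0 ⇒ step 1: DDA ⇒ DB·DB·C
    A ↦ C
    D ↦ DB
    B ↦ A  (constrained at step 1)
    C ↦ ABC  (constrained at step 1)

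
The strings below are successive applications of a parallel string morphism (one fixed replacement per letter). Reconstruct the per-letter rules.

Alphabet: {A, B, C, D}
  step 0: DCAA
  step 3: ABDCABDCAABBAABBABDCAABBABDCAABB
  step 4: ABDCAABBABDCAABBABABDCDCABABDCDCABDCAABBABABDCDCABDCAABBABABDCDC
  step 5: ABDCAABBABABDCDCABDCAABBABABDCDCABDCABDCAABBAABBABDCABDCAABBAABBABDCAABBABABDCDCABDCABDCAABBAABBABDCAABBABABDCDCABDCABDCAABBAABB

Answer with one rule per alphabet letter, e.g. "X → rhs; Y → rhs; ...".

A->AB, B->DC, C->BB, D->AA

  step 4 ⇒ step 5: ABDCAABBABDCAABBABABDCDCABABDCDCABDCAABBABABDCDCABDCAABBABABDCDC ⇒ AB·DC·AA·BB·AB·AB·DC·DC·AB·DC·AA·BB·AB·AB·DC·DC·AB·DC·AB·DC·AA·BB·AA·BB·AB·DC·AB·DC·AA·BB·AA·BB·AB·DC·AA·BB·AB·AB·DC·DC·AB·DC·AB·DC·AA·BB·AA·BB·AB·DC·AA·BB·AB·AB·DC·DC·AB·DC·AB·DC·AA·BB·AA·BB
    A ↦ AB
    B ↦ DC
    C ↦ BB
    D ↦ AA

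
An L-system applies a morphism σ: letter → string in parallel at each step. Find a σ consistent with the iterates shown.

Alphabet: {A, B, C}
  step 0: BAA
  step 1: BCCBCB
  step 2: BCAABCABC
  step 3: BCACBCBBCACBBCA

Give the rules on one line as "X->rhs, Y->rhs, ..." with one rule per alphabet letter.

A->CB, B->BC, C->A

  step 2 ⇒ step 3: BCAABCABC ⇒ BC·A·CB·CB·BC·A·CB·BC·A
    A ↦ CB
    B ↦ BC
    C ↦ A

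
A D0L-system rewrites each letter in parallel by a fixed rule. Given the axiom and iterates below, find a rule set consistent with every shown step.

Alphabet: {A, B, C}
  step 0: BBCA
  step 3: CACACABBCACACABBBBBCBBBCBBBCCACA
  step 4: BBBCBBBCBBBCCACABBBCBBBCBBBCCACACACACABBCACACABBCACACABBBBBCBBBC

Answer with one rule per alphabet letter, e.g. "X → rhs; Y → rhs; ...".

A->BC, B->CA, C->BB

  step 3 ⇒ step 4: CACACABBCACACABBBBBCBBBCBBBCCACA ⇒ BB·BC·BB·BC·BB·BC·CA·CA·BB·BC·BB·BC·BB·BC·CA·CA·CA·CA·CA·BB·CA·CA·CA·BB·CA·CA·CA·BB·BB·BC·BB·BC
    A ↦ BC
    B ↦ CA
    C ↦ BB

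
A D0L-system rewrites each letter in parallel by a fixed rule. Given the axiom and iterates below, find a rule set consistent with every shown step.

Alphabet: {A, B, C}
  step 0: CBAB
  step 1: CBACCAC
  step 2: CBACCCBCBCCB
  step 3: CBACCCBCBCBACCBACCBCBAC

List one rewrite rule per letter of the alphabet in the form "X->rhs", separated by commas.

A->C, B->AC, C->CB

  step 2 ⇒ step 3: CBACCCBCBCCB ⇒ CB·AC·C·CB·CB·CB·AC·CB·AC·CB·CB·AC
    A ↦ C
    B ↦ AC
    C ↦ CB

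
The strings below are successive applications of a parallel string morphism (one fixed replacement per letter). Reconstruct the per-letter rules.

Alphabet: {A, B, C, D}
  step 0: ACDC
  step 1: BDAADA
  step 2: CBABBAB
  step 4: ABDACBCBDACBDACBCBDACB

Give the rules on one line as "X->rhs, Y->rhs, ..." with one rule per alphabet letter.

A->B, B->CB, C->DA, D->A

  step 1 ⇒ step 2: BDAADA ⇒ CB·A·B·B·A·B
    A ↦ B
    B ↦ CB
    D ↦ A
  step 0 ⇒ step 1: ACDC ⇒ B·DA·A·DA
    C ↦ DA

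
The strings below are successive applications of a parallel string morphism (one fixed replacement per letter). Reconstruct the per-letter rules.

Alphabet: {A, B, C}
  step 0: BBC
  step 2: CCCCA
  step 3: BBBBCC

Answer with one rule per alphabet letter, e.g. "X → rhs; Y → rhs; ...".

A->CC, B->A, C->B

  step 2 ⇒ step 3: CCCCA ⇒ B·B·B·B·CC
    A ↦ CC
    C ↦ B
    B ↦ A  (constrained at step 0)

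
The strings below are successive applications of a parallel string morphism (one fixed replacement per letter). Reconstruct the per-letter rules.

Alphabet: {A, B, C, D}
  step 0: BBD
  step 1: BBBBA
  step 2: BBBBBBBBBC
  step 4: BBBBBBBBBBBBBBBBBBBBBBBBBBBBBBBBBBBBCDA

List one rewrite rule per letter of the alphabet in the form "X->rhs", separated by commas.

A->BC, B->BB, C->CD, D->A

  step 1 ⇒ step 2: BBBBA ⇒ BB·BB·BB·BB·BC
    A ↦ BC
    B ↦ BB
    C ↦ CD  (constrained at step 2)
  step 0 ⇒ step 1: BBD ⇒ BB·BB·A
    D ↦ A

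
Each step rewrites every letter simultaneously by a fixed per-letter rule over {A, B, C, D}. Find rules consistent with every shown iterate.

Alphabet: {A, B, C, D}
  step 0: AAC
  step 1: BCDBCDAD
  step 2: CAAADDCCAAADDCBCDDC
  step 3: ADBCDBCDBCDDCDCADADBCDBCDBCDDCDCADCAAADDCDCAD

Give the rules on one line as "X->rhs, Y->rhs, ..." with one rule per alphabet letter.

  step 2 ⇒ step 3: CAAADDCCAAADDCBCDDC ⇒ AD·BCD·BCD·BCD·DC·DC·AD·AD·BCD·BCD·BCD·DC·DC·AD·CAA·AD·DC·DC·AD
    A ↦ BCD
    B ↦ CAA
    C ↦ AD
    D ↦ DC

A->BCD, B->CAA, C->AD, D->DC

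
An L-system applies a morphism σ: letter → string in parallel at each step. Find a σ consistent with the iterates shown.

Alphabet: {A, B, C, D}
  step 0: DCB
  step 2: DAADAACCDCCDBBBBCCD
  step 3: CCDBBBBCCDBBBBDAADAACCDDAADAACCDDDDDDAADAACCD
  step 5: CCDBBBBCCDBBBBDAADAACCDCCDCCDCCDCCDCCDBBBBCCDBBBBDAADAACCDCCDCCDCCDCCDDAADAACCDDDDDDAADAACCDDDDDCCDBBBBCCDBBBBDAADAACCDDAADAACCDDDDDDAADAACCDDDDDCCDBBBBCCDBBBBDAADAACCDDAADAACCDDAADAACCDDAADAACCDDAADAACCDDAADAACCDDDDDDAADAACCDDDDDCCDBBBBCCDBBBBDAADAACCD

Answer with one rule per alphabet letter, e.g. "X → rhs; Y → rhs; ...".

  step 2 ⇒ step 3: DAADAACCDCCDBBBBCCD ⇒ CCD·BB·BB·CCD·BB·BB·DAA·DAA·CCD·DAA·DAA·CCD·D·D·D·D·DAA·DAA·CCD
    A ↦ BB
    B ↦ D
    C ↦ DAA
    D ↦ CCD

A->BB, B->D, C->DAA, D->CCD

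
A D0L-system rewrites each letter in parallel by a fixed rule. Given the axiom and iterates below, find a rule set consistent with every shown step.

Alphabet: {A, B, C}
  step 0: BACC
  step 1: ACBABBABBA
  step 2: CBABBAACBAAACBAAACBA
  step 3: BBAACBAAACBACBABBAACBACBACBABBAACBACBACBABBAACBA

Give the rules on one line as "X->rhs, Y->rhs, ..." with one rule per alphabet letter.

  step 2 ⇒ step 3: CBABBAACBAAACBAAACBA ⇒ BBA·A·CBA·A·A·CBA·CBA·BBA·A·CBA·CBA·CBA·BBA·A·CBA·CBA·CBA·BBA·A·CBA
    A ↦ CBA
    B ↦ A
    C ↦ BBA

A->CBA, B->A, C->BBA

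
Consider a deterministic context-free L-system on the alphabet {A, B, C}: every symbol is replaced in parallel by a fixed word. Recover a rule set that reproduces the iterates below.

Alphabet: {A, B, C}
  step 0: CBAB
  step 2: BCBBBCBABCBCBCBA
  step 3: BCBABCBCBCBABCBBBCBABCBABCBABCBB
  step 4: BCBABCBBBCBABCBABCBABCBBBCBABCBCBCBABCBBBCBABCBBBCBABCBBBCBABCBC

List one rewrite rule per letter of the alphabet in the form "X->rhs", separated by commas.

A->BB, B->BC, C->BA

  step 3 ⇒ step 4: BCBABCBCBCBABCBBBCBABCBABCBABCBB ⇒ BC·BA·BC·BB·BC·BA·BC·BA·BC·BA·BC·BB·BC·BA·BC·BC·BC·BA·BC·BB·BC·BA·BC·BB·BC·BA·BC·BB·BC·BA·BC·BC
    A ↦ BB
    B ↦ BC
    C ↦ BA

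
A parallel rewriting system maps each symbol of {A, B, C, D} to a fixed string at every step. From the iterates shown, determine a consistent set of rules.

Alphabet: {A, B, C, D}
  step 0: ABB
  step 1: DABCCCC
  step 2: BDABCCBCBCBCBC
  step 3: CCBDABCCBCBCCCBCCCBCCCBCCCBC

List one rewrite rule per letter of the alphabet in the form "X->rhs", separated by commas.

A->DAB, B->CC, C->BC, D->B

  step 2 ⇒ step 3: BDABCCBCBCBCBC ⇒ CC·B·DAB·CC·BC·BC·CC·BC·CC·BC·CC·BC·CC·BC
    A ↦ DAB
    B ↦ CC
    C ↦ BC
    D ↦ B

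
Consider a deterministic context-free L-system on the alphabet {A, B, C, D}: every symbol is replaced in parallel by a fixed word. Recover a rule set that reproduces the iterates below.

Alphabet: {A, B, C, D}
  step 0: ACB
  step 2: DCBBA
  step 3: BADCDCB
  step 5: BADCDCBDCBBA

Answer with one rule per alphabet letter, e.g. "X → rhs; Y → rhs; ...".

A->B, B->DC, C->A, D->B

  step 2 ⇒ step 3: DCBBA ⇒ B·A·DC·DC·B
    A ↦ B
    B ↦ DC
    C ↦ A
    D ↦ B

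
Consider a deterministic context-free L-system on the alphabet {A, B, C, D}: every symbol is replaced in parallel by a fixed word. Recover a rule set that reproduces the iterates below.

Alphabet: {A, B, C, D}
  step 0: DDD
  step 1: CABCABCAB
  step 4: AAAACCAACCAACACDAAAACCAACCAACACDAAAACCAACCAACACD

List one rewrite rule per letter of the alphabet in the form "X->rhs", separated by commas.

A->C, B->ACD, C->AA, D->CAB

  step 0 ⇒ step 1: DDD ⇒ CAB·CAB·CAB
    D ↦ CAB
    A ↦ C  (constrained at step 1)
    B ↦ ACD  (constrained at step 1)
    C ↦ AA  (constrained at step 1)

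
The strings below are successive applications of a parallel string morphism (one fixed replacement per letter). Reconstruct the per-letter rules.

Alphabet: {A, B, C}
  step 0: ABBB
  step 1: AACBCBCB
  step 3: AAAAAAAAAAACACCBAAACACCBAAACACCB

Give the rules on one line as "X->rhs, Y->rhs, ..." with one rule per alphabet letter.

  step 0 ⇒ step 1: ABBB ⇒ AA·CB·CB·CB
    A ↦ AA
    B ↦ CB
    C ↦ AC  (constrained at step 1)

A->AA, B->CB, C->AC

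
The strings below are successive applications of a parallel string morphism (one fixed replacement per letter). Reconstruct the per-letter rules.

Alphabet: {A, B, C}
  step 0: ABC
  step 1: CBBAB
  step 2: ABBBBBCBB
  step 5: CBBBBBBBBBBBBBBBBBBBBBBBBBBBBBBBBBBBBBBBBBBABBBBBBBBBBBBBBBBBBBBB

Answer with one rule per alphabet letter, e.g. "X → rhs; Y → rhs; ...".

  step 1 ⇒ step 2: CBBAB ⇒ AB·BB·BB·C·BB
    A ↦ C
    B ↦ BB
    C ↦ AB

A->C, B->BB, C->AB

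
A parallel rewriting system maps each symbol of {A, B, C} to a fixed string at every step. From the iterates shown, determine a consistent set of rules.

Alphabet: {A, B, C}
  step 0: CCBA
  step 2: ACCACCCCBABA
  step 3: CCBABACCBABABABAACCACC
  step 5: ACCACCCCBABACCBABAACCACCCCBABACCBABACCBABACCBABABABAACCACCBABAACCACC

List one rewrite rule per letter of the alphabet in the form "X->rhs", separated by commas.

A->CC, B->A, C->BA

  step 2 ⇒ step 3: ACCACCCCBABA ⇒ CC·BA·BA·CC·BA·BA·BA·BA·A·CC·A·CC
    A ↦ CC
    B ↦ A
    C ↦ BA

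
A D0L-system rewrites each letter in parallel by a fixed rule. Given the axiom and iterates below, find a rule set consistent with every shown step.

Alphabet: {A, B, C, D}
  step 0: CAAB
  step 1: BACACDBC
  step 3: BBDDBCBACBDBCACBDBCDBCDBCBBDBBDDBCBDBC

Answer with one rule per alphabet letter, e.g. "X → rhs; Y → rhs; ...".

A->AC, B->DBC, C->B, D->BBD

  step 0 ⇒ step 1: CAAB ⇒ B·AC·AC·DBC
    A ↦ AC
    B ↦ DBC
    C ↦ B
    D ↦ BBD  (constrained at step 1)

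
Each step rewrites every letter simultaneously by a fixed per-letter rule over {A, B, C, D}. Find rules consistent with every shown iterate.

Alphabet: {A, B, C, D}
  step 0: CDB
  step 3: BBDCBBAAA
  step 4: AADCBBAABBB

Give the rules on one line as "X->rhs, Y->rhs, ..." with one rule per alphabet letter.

A->B, B->A, C->BB, D->DC

  step 3 ⇒ step 4: BBDCBBAAA ⇒ A·A·DC·BB·A·A·B·B·B
    A ↦ B
    B ↦ A
    C ↦ BB
    D ↦ DC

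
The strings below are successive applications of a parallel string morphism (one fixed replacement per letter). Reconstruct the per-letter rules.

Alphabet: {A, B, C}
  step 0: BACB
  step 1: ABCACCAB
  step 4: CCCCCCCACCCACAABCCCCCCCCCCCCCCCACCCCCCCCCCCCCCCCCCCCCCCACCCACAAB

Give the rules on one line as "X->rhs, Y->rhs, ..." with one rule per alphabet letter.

  step 0 ⇒ step 1: BACB ⇒ AB·CA·CC·AB
    A ↦ CA
    B ↦ AB
    C ↦ CC

A->CA, B->AB, C->CC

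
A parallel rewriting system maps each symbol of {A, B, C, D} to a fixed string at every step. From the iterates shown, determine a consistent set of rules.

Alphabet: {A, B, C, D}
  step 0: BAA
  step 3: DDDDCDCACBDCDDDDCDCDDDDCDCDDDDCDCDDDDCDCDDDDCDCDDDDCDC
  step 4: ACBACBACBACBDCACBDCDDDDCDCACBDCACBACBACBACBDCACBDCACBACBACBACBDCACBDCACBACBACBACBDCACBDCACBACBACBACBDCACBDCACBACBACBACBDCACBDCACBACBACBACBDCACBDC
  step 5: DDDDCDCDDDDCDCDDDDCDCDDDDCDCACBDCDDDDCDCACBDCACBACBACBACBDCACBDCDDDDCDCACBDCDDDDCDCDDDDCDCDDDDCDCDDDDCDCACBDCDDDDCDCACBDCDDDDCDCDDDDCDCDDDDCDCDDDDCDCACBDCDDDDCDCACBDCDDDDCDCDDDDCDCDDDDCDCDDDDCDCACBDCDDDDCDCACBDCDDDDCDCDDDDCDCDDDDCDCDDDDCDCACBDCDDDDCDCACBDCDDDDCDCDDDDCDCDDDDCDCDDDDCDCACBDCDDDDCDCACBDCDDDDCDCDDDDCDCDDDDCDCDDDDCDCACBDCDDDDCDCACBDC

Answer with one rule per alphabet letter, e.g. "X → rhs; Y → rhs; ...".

  step 4 ⇒ step 5: ACBACBACBACBDCACBDCDDDDCDCACBDCACBACBACBACBDCACBDCACBACBACBACBDCACBDCACBACBACBACBDCACBDCACBACBACBACBDCACBDCACBACBACBACBDCACBDCACBACBACBACBDCACBDC ⇒ DDD·DC·DC·DDD·DC·DC·DDD·DC·DC·DDD·DC·DC·ACB·DC·DDD·DC·DC·ACB·DC·ACB·ACB·ACB·ACB·DC·ACB·DC·DDD·DC·DC·ACB·DC·DDD·DC·DC·DDD·DC·DC·DDD·DC·DC·DDD·DC·DC·ACB·DC·DDD·DC·DC·ACB·DC·DDD·DC·DC·DDD·DC·DC·DDD·DC·DC·DDD·DC·DC·ACB·DC·DDD·DC·DC·ACB·DC·DDD·DC·DC·DDD·DC·DC·DDD·DC·DC·DDD·DC·DC·ACB·DC·DDD·DC·DC·ACB·DC·DDD·DC·DC·DDD·DC·DC·DDD·DC·DC·DDD·DC·DC·ACB·DC·DDD·DC·DC·ACB·DC·DDD·DC·DC·DDD·DC·DC·DDD·DC·DC·DDD·DC·DC·ACB·DC·DDD·DC·DC·ACB·DC·DDD·DC·DC·DDD·DC·DC·DDD·DC·DC·DDD·DC·DC·ACB·DC·DDD·DC·DC·ACB·DC
    A ↦ DDD
    B ↦ DC
    C ↦ DC
    D ↦ ACB

A->DDD, B->DC, C->DC, D->ACB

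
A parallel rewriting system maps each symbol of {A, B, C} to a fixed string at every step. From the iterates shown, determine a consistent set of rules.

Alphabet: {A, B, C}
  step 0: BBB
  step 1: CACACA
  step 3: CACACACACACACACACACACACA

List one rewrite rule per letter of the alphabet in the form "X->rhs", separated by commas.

  step 0 ⇒ step 1: BBB ⇒ CA·CA·CA
    B ↦ CA
    A ↦ BB  (constrained at step 1)
    C ↦ BB  (constrained at step 1)

A->BB, B->CA, C->BB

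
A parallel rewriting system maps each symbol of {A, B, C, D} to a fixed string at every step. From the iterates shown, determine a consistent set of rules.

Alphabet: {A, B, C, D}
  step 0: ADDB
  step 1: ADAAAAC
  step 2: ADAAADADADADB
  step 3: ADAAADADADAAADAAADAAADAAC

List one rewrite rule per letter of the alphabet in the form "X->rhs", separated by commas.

A->AD, B->C, C->B, D->AA

  step 2 ⇒ step 3: ADAAADADADADB ⇒ AD·AA·AD·AD·AD·AA·AD·AA·AD·AA·AD·AA·C
    A ↦ AD
    B ↦ C
    D ↦ AA
  step 1 ⇒ step 2: ADAAAAC ⇒ AD·AA·AD·AD·AD·AD·B
    C ↦ B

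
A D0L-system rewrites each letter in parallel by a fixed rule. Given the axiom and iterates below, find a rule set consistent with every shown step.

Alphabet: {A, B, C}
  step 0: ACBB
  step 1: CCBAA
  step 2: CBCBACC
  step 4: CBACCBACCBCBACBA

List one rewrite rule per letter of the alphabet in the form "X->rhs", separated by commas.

A->C, B->A, C->CB

  step 1 ⇒ step 2: CCBAA ⇒ CB·CB·A·C·C
    A ↦ C
    B ↦ A
    C ↦ CB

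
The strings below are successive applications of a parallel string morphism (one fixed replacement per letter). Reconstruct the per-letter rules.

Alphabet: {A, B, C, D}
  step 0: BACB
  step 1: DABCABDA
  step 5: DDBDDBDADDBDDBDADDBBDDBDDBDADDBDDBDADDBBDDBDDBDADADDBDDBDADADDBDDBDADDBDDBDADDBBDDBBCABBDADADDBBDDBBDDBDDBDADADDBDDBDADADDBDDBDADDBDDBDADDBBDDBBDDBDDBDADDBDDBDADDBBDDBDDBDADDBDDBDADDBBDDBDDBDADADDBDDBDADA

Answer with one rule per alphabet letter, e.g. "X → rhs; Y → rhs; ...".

A->B, B->DA, C->CAB, D->DDB

  step 0 ⇒ step 1: BACB ⇒ DA·B·CAB·DA
    A ↦ B
    B ↦ DA
    C ↦ CAB
    D ↦ DDB  (constrained at step 1)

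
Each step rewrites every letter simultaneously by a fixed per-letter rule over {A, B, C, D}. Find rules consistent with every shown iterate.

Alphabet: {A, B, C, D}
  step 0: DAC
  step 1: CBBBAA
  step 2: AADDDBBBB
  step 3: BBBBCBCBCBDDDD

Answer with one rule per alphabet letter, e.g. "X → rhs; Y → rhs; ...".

  step 2 ⇒ step 3: AADDDBBBB ⇒ BB·BB·CB·CB·CB·D·D·D·D
    A ↦ BB
    B ↦ D
    D ↦ CB
  step 0 ⇒ step 1: DAC ⇒ CB·BB·AA
    C ↦ AA

A->BB, B->D, C->AA, D->CB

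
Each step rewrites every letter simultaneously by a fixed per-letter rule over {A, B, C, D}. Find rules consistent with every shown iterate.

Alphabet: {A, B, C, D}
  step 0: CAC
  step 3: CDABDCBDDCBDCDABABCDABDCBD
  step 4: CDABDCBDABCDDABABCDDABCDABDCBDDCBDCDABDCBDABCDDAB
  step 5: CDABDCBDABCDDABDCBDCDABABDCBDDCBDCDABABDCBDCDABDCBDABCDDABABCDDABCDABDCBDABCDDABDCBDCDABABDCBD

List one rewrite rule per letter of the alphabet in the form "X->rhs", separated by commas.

  step 4 ⇒ step 5: CDABDCBDABCDDABABCDDABCDABDCBDDCBDCDABDCBDABCDDAB ⇒ CD·AB·DCB·D·AB·CD·D·AB·DCB·D·CD·AB·AB·DCB·D·DCB·D·CD·AB·AB·DCB·D·CD·AB·DCB·D·AB·CD·D·AB·AB·CD·D·AB·CD·AB·DCB·D·AB·CD·D·AB·DCB·D·CD·AB·AB·DCB·D
    A ↦ DCB
    B ↦ D
    C ↦ CD
    D ↦ AB

A->DCB, B->D, C->CD, D->AB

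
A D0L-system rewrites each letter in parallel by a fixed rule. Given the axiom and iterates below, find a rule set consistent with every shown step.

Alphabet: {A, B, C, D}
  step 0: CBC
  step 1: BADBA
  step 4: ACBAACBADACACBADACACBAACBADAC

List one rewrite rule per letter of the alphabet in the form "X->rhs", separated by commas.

  step 0 ⇒ step 1: CBC ⇒ BA·D·BA
    B ↦ D
    C ↦ BA
    A ↦ AC  (constrained at step 1)
    D ↦ AC  (constrained at step 1)

A->AC, B->D, C->BA, D->AC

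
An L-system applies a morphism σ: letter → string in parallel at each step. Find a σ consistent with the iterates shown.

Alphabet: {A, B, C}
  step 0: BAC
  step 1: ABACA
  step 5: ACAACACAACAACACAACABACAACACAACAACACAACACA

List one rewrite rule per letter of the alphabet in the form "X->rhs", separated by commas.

A->AC, B->AB, C->A

  step 0 ⇒ step 1: BAC ⇒ AB·AC·A
    A ↦ AC
    B ↦ AB
    C ↦ A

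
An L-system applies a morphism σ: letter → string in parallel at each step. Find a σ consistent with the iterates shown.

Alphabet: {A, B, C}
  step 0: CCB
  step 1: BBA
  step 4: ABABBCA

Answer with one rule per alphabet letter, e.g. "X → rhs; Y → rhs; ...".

  step 0 ⇒ step 1: CCB ⇒ B·B·A
    B ↦ A
    C ↦ B
    A ↦ BC  (constrained at step 1)

A->BC, B->A, C->B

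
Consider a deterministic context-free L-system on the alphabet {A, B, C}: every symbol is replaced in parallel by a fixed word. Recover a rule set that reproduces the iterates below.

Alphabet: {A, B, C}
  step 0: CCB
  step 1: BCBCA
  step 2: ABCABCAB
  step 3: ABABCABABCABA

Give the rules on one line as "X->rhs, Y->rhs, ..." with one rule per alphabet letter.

  step 2 ⇒ step 3: ABCABCAB ⇒ AB·A·BC·AB·A·BC·AB·A
    A ↦ AB
    B ↦ A
    C ↦ BC

A->AB, B->A, C->BC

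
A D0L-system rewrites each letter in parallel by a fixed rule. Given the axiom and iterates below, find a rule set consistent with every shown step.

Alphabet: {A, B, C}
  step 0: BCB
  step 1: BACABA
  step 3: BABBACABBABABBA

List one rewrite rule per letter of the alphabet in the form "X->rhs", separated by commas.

A->B, B->BA, C->CA

  step 0 ⇒ step 1: BCB ⇒ BA·CA·BA
    B ↦ BA
    C ↦ CA
    A ↦ B  (constrained at step 1)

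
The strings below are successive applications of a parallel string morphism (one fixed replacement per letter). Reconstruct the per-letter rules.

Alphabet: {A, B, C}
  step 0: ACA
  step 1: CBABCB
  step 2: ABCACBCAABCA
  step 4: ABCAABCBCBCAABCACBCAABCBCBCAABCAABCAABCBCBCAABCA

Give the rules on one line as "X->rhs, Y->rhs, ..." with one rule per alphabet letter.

  step 1 ⇒ step 2: CBABCB ⇒ AB·CA·CB·CA·AB·CA
    A ↦ CB
    B ↦ CA
    C ↦ AB

A->CB, B->CA, C->AB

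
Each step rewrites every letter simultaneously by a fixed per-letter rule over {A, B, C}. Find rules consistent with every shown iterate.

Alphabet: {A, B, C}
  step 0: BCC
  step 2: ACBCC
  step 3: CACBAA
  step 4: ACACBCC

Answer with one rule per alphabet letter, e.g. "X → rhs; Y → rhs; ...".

A->C, B->CB, C->A

  step 3 ⇒ step 4: CACBAA ⇒ A·C·A·CB·C·C
    A ↦ C
    B ↦ CB
    C ↦ A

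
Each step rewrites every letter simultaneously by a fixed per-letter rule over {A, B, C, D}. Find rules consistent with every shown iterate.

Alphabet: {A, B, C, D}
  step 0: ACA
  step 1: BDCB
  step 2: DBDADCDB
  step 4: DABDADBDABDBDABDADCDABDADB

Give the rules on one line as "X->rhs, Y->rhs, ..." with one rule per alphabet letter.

A->B, B->DB, C->DC, D->DA

  step 1 ⇒ step 2: BDCB ⇒ DB·DA·DC·DB
    B ↦ DB
    C ↦ DC
    D ↦ DA
  step 0 ⇒ step 1: ACA ⇒ B·DC·B
    A ↦ B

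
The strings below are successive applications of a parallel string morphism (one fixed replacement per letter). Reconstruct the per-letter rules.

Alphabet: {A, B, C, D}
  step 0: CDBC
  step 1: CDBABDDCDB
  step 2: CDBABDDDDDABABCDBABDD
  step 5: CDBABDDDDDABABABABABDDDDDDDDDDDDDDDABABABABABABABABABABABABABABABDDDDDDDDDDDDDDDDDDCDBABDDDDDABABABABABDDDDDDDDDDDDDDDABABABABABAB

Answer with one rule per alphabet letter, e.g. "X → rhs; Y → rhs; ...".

  step 1 ⇒ step 2: CDBABDDCDB ⇒ CDB·AB·DD·D·DD·AB·AB·CDB·AB·DD
    A ↦ D
    B ↦ DD
    C ↦ CDB
    D ↦ AB

A->D, B->DD, C->CDB, D->AB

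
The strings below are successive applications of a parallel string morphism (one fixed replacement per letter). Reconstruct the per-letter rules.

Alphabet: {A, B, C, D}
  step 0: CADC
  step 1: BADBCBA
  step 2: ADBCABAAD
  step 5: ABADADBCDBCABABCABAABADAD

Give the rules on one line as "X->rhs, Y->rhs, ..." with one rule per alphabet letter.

  step 1 ⇒ step 2: BADBCBA ⇒ A·D·BC·A·BA·A·D
    A ↦ D
    B ↦ A
    C ↦ BA
    D ↦ BC

A->D, B->A, C->BA, D->BC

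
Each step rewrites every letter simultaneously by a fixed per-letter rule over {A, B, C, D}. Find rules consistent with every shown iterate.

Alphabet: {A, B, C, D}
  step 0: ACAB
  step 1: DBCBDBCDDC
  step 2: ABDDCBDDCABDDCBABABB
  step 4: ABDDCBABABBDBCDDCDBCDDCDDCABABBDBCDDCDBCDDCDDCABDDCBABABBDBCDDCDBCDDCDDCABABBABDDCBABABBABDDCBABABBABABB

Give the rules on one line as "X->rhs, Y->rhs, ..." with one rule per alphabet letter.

  step 1 ⇒ step 2: DBCBDBCDDC ⇒ AB·DDC·B·DDC·AB·DDC·B·AB·AB·B
    B ↦ DDC
    C ↦ B
    D ↦ AB
  step 0 ⇒ step 1: ACAB ⇒ DBC·B·DBC·DDC
    A ↦ DBC

A->DBC, B->DDC, C->B, D->AB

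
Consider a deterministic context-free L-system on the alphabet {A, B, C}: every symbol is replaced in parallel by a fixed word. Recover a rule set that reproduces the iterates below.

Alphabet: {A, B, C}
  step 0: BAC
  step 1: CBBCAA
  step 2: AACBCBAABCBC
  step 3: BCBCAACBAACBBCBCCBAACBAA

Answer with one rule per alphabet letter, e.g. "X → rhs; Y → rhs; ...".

A->BC, B->CB, C->AA

  step 2 ⇒ step 3: AACBCBAABCBC ⇒ BC·BC·AA·CB·AA·CB·BC·BC·CB·AA·CB·AA
    A ↦ BC
    B ↦ CB
    C ↦ AA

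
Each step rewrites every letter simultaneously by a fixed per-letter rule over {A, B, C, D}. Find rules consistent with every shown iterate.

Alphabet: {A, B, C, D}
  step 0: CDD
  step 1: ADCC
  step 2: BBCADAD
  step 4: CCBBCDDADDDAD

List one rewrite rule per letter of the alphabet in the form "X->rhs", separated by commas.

  step 1 ⇒ step 2: ADCC ⇒ BB·C·AD·AD
    A ↦ BB
    C ↦ AD
    D ↦ C
    B ↦ D  (constrained at step 2)

A->BB, B->D, C->AD, D->C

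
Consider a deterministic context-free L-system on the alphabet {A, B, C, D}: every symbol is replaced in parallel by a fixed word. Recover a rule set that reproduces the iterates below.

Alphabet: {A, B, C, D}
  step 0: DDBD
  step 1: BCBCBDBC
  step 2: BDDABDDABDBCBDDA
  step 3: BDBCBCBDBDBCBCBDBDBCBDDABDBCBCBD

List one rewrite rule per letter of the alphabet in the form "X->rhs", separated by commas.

A->BD, B->BD, C->DA, D->BC

  step 2 ⇒ step 3: BDDABDDABDBCBDDA ⇒ BD·BC·BC·BD·BD·BC·BC·BD·BD·BC·BD·DA·BD·BC·BC·BD
    A ↦ BD
    B ↦ BD
    C ↦ DA
    D ↦ BC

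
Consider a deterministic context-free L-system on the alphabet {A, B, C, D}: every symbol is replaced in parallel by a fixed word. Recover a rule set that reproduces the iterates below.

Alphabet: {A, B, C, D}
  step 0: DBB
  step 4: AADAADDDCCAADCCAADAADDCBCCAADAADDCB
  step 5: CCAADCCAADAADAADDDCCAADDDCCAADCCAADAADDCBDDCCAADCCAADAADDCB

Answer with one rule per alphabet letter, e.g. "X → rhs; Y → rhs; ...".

  step 4 ⇒ step 5: AADAADDDCCAADCCAADAADDCBCCAADAADDCB ⇒ C·C·AAD·C·C·AAD·AAD·AAD·D·D·C·C·AAD·D·D·C·C·AAD·C·C·AAD·AAD·D·CB·D·D·C·C·AAD·C·C·AAD·AAD·D·CB
    A ↦ C
    B ↦ CB
    C ↦ D
    D ↦ AAD

A->C, B->CB, C->D, D->AAD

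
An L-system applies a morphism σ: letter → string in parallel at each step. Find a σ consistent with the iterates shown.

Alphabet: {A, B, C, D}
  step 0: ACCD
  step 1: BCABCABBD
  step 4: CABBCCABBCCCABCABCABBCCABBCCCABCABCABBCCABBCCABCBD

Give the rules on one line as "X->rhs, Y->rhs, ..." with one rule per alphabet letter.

  step 0 ⇒ step 1: ACCD ⇒ B·CAB·CAB·BD
    A ↦ B
    C ↦ CAB
    D ↦ BD
    B ↦ C  (constrained at step 1)

A->B, B->C, C->CAB, D->BD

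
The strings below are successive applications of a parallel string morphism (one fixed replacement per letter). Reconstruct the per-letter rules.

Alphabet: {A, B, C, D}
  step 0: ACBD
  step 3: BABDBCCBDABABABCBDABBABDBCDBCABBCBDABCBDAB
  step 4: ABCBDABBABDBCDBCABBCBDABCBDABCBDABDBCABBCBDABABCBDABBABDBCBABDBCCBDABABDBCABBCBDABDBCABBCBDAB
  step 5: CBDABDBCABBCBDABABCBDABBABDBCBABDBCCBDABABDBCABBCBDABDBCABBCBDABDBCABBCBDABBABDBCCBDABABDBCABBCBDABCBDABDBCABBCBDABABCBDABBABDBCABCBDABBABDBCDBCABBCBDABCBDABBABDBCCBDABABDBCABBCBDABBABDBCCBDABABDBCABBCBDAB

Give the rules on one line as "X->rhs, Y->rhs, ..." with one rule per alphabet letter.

  step 4 ⇒ step 5: ABCBDABBABDBCDBCABBCBDABCBDABCBDABDBCABBCBDABABCBDABBABDBCBABDBCCBDABABDBCABBCBDABDBCABBCBDAB ⇒ CBD·AB·DBC·AB·B·CBD·AB·AB·CBD·AB·B·AB·DBC·B·AB·DBC·CBD·AB·AB·DBC·AB·B·CBD·AB·DBC·AB·B·CBD·AB·DBC·AB·B·CBD·AB·B·AB·DBC·CBD·AB·AB·DBC·AB·B·CBD·AB·CBD·AB·DBC·AB·B·CBD·AB·AB·CBD·AB·B·AB·DBC·AB·CBD·AB·B·AB·DBC·DBC·AB·B·CBD·AB·CBD·AB·B·AB·DBC·CBD·AB·AB·DBC·AB·B·CBD·AB·B·AB·DBC·CBD·AB·AB·DBC·AB·B·CBD·AB
    A ↦ CBD
    B ↦ AB
    C ↦ DBC
    D ↦ B

A->CBD, B->AB, C->DBC, D->B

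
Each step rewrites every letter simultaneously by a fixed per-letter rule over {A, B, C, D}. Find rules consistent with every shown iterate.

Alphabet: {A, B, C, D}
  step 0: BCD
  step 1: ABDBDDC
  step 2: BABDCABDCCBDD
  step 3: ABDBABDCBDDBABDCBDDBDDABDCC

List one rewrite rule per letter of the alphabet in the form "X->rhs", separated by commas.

  step 2 ⇒ step 3: BABDCABDCCBDD ⇒ ABD·B·ABD·C·BDD·B·ABD·C·BDD·BDD·ABD·C·C
    A ↦ B
    B ↦ ABD
    C ↦ BDD
    D ↦ C

A->B, B->ABD, C->BDD, D->C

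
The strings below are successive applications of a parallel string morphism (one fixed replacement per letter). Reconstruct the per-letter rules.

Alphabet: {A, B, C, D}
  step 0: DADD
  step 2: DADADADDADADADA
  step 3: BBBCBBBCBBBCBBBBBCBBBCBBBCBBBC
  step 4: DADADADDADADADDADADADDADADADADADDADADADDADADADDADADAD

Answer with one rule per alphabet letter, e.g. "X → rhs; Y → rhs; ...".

  step 3 ⇒ step 4: BBBCBBBCBBBCBBBBBCBBBCBBBCBBBC ⇒ DA·DA·DA·D·DA·DA·DA·D·DA·DA·DA·D·DA·DA·DA·DA·DA·D·DA·DA·DA·D·DA·DA·DA·D·DA·DA·DA·D
    B ↦ DA
    C ↦ D
  step 2 ⇒ step 3: DADADADDADADADA ⇒ BB·BC·BB·BC·BB·BC·BB·BB·BC·BB·BC·BB·BC·BB·BC
    A ↦ BC
  step 2 ⇒ step 3: DADADADDADADADA ⇒ BB·BC·BB·BC·BB·BC·BB·BB·BC·BB·BC·BB·BC·BB·BC
    D ↦ BB

A->BC, B->DA, C->D, D->BB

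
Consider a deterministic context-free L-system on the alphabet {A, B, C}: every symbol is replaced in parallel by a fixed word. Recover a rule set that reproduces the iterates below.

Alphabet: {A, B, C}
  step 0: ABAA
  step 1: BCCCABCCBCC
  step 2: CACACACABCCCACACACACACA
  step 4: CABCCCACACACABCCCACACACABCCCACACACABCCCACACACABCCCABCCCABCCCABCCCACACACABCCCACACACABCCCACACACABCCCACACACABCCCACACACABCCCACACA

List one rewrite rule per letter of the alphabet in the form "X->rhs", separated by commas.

A->BCC, B->CA, C->CA

  step 1 ⇒ step 2: BCCCABCCBCC ⇒ CA·CA·CA·CA·BCC·CA·CA·CA·CA·CA·CA
    A ↦ BCC
    B ↦ CA
    C ↦ CA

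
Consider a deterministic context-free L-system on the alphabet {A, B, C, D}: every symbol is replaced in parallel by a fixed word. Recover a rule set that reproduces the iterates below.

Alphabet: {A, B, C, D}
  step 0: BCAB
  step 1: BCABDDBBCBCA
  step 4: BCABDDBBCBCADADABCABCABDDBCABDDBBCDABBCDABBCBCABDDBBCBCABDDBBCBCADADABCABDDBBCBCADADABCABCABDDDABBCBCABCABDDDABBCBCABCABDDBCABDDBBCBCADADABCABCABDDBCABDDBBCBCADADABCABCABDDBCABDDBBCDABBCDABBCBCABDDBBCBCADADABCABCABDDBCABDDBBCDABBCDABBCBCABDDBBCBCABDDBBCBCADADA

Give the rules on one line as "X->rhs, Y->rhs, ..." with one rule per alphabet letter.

  step 0 ⇒ step 1: BCAB ⇒ BCA·BDD·BBC·BCA
    A ↦ BBC
    B ↦ BCA
    C ↦ BDD
    D ↦ DA  (constrained at step 1)

A->BBC, B->BCA, C->BDD, D->DA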